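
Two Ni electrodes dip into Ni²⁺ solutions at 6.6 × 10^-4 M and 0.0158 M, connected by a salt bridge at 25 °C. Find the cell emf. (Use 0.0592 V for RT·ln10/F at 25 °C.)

0.041 V

Both half-cells are Ni²⁺/Ni, so E°_cell = 0. The concentrated side is the cathode; the cell reaction moves Ni²⁺ from high to low concentration with n = 2.
Q = [Ni²⁺]_dilute/[Ni²⁺]_conc = 6.6 × 10^-4/0.0158 = 0.0418.
E = 0 − (0.0592/2) log Q = −(0.0592/2)(-1.379) = 0.0408 V.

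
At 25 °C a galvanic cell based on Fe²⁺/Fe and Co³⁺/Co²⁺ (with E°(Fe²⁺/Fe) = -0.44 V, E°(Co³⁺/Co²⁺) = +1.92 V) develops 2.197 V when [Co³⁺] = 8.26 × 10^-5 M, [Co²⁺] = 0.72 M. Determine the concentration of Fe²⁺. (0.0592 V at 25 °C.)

From the Nernst equation, log Q = n(E° − E)/0.0592 = 2(2.36 − 2.197)/0.0592 = 5.507, so Q = 3.21 × 10^5.
With Q = [Fe²⁺]·[Co²⁺]^2/[Co³⁺]^2 and the known concentrations, [Fe²⁺] in the numerator gives [Fe²⁺] = 0.0042 M.

0.0042 M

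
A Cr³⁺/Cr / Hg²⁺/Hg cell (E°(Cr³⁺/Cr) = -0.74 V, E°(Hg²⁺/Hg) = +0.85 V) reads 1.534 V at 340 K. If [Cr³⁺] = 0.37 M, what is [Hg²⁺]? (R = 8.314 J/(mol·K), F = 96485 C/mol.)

0.011 M

From the Nernst equation, ln Q = nF(E° − E)/RT = 6×96485×(1.59 − 1.534)/(8.314×340) = 11.469, so Q = 9.57 × 10^4.
With Q = [Cr³⁺]^2/[Hg²⁺]^3 and the known concentrations, [Hg²⁺]^3 in the denominator gives [Hg²⁺] = 0.011 M.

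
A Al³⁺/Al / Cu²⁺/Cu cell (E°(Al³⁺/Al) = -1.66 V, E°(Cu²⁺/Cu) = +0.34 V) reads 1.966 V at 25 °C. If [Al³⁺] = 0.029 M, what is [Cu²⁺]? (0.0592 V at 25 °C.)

0.0067 M

From the Nernst equation, log Q = n(E° − E)/0.0592 = 6(2.00 − 1.966)/0.0592 = 3.446, so Q = 2790.
With Q = [Al³⁺]^2/[Cu²⁺]^3 and the known concentrations, [Cu²⁺]^3 in the denominator gives [Cu²⁺] = 0.0067 M.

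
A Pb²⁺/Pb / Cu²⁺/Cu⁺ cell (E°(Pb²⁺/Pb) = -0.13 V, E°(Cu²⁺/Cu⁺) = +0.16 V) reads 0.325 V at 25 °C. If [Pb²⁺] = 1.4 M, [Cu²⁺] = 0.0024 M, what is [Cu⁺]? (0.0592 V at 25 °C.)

From the Nernst equation, log Q = n(E° − E)/0.0592 = 2(0.29 − 0.325)/0.0592 = -1.182, so Q = 0.0657.
With Q = [Pb²⁺]·[Cu⁺]^2/[Cu²⁺]^2 and the known concentrations, [Cu⁺]^2 in the numerator gives [Cu⁺] = 5.2 × 10^-4 M.

5.2 × 10^-4 M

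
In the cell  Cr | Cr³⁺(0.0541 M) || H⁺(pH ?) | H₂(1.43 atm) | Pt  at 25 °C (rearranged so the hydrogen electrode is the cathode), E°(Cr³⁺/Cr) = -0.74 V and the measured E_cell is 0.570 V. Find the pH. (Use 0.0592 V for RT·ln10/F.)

pH = 3.22

E°_cell = 0.74 V and n = 6.
log Q = n(E° − E)/0.0592 = 6×(0.74 − 0.570)/0.0592 = 17.230.
With Q = [Cr³⁺]^2·P(H₂)^3 / [H⁺]^6, solving for [H⁺] gives log[H⁺] = -3.216, so pH = 3.22.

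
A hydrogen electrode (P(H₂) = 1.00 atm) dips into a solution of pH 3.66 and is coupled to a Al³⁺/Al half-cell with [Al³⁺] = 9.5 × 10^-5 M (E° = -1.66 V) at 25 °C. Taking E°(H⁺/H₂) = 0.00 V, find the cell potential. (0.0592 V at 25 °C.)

The hydrogen couple is the cathode, so E°_cell = 1.66 V; n = 6.
[H⁺] = 10^(−3.66) = 2.2 × 10^-4 M, and Q = [Al³⁺]^2·P(H₂)^3 / [H⁺]^6 = 8.23 × 10^13.
E = E° − (0.0592/6) log Q = 1.66 − (0.0592/6)(13.915) = 1.523 V.

1.52 V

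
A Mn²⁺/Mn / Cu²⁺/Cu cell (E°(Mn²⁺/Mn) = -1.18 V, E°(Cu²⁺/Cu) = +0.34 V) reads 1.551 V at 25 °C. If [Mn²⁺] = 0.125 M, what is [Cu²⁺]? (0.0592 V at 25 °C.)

From the Nernst equation, log Q = n(E° − E)/0.0592 = 2(1.52 − 1.551)/0.0592 = -1.047, so Q = 0.0897.
With Q = [Mn²⁺]/[Cu²⁺] and the known concentrations, [Cu²⁺] in the denominator gives [Cu²⁺] = 1.4 M.

1.4 M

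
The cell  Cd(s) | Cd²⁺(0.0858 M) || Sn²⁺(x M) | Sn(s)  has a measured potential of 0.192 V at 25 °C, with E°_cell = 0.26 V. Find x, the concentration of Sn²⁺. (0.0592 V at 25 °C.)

From the Nernst equation, log Q = n(E° − E)/0.0592 = 2(0.26 − 0.192)/0.0592 = 2.297, so Q = 198.
With Q = [Cd²⁺]/[Sn²⁺] and the known concentrations, [Sn²⁺] in the denominator gives [Sn²⁺] = 4.3 × 10^-4 M.

4.3 × 10^-4 M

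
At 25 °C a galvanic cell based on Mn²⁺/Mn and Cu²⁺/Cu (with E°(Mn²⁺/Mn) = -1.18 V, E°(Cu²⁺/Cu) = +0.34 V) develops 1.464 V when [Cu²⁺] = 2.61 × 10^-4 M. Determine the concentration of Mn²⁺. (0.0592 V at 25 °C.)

0.02 M

From the Nernst equation, log Q = n(E° − E)/0.0592 = 2(1.52 − 1.464)/0.0592 = 1.892, so Q = 78.0.
With Q = [Mn²⁺]/[Cu²⁺] and the known concentrations, [Mn²⁺] in the numerator gives [Mn²⁺] = 0.02 M.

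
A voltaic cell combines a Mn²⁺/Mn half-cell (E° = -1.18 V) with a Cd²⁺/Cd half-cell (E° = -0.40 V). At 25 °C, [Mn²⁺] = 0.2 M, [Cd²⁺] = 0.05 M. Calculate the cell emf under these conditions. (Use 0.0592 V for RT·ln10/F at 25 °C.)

The Cd²⁺/Cd couple has the higher reduction potential and acts as the cathode, so E°_cell = -0.40 − (-1.18) = 0.78 V.
Balancing electrons gives n = 2; the reaction quotient is Q = [Mn²⁺]/[Cd²⁺] = 4.00.
At 25 °C, E = E° − (0.0592/n) log Q = 0.78 − (0.0592/2)(0.602) = 0.780 − 0.018 = 0.762 V.

0.762 V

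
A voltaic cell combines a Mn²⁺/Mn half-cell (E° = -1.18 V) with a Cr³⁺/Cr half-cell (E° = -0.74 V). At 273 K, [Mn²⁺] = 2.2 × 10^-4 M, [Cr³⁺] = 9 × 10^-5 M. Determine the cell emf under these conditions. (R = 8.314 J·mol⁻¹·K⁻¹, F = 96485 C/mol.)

The Cr³⁺/Cr couple has the higher reduction potential and acts as the cathode, so E°_cell = -0.74 − (-1.18) = 0.44 V.
Balancing electrons gives n = 6; the reaction quotient is Q = [Mn²⁺]^3/[Cr³⁺]^2 = 0.00131.
E = E° − (RT/nF) ln Q = 0.44 − (8.314×273)/(6×96485) × (-6.634) = 0.440 + 0.026 = 0.466 V.

0.466 V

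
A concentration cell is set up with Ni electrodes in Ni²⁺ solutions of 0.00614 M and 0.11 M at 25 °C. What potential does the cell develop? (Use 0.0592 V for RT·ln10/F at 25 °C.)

0.037 V

Both half-cells are Ni²⁺/Ni, so E°_cell = 0. The concentrated side is the cathode; the cell reaction moves Ni²⁺ from high to low concentration with n = 2.
Q = [Ni²⁺]_dilute/[Ni²⁺]_conc = 0.00614/0.11 = 0.0558.
E = 0 − (0.0592/2) log Q = −(0.0592/2)(-1.253) = 0.0371 V.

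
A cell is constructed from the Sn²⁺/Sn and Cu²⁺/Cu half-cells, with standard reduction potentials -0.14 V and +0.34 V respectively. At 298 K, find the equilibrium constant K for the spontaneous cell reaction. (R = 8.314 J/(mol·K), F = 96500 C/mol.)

1.7 × 10^16

E°_cell = +0.34 − (-0.14) = 0.48 V, with n = 2 electrons transferred.
At equilibrium E = 0, so the Nernst equation gives ln K = nFE°/RT = (2)(96500)(0.48)/((8.314)(298)) = 37.39.
K = e^37.39 = 1.7 × 10^16.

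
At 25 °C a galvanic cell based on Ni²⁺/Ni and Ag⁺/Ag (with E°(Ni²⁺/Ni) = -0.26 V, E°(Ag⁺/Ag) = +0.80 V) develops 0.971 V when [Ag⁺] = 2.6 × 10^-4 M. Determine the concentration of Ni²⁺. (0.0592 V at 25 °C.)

From the Nernst equation, log Q = n(E° − E)/0.0592 = 2(1.06 − 0.971)/0.0592 = 3.007, so Q = 1020.
With Q = [Ni²⁺]/[Ag⁺]^2 and the known concentrations, [Ni²⁺] in the numerator gives [Ni²⁺] = 6.9 × 10^-5 M.

6.9 × 10^-5 M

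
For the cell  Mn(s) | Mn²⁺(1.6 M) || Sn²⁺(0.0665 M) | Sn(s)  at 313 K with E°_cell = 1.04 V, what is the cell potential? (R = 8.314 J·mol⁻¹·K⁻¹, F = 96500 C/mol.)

0.997 V

Balancing electrons gives n = 2; the reaction quotient is Q = [Mn²⁺]/[Sn²⁺] = 24.1.
E = E° − (RT/nF) ln Q = 1.04 − (8.314×313)/(2×96500) × (3.181) = 1.040 − 0.043 = 0.997 V.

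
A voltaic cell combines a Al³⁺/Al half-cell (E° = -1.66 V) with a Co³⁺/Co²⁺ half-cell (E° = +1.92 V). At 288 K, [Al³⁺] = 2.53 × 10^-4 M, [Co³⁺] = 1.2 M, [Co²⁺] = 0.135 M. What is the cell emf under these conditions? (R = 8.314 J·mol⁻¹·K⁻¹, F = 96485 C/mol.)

3.70 V

The Co³⁺/Co²⁺ couple has the higher reduction potential and acts as the cathode, so E°_cell = +1.92 − (-1.66) = 3.58 V.
Balancing electrons gives n = 3; the reaction quotient is Q = [Al³⁺]·[Co²⁺]^3/[Co³⁺]^3 = 3.6 × 10^-7.
E = E° − (RT/nF) ln Q = 3.58 − (8.314×288)/(3×96485) × (-14.837) = 3.580 + 0.123 = 3.703 V.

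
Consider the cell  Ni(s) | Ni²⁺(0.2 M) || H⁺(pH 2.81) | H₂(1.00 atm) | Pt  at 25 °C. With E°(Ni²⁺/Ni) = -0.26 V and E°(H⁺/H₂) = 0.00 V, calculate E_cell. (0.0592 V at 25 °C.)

The hydrogen couple is the cathode, so E°_cell = 0.26 V; n = 2.
[H⁺] = 10^(−2.81) = 0.0015 M, and Q = [Ni²⁺]·P(H₂) / [H⁺]^2 = 8.34 × 10^4.
E = E° − (0.0592/2) log Q = 0.26 − (0.0592/2)(4.921) = 0.114 V.

0.11 V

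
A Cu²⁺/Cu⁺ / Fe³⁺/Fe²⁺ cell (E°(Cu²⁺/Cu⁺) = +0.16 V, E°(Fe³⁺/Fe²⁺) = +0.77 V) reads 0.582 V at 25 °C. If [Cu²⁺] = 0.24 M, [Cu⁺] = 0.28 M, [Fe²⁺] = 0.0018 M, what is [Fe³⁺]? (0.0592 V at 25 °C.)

From the Nernst equation, log Q = n(E° − E)/0.0592 = 1(0.61 − 0.582)/0.0592 = 0.473, so Q = 2.97.
With Q = [Cu²⁺]·[Fe²⁺]/([Cu⁺]·[Fe³⁺]) and the known concentrations, [Fe³⁺] in the denominator gives [Fe³⁺] = 5.2 × 10^-4 M.

5.2 × 10^-4 M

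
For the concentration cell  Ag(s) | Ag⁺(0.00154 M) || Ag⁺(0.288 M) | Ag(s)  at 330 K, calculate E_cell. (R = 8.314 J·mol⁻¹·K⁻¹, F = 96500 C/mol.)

0.15 V

Both half-cells are Ag⁺/Ag, so E°_cell = 0. The concentrated side is the cathode; the cell reaction moves Ag⁺ from high to low concentration with n = 1.
Q = [Ag⁺]_dilute/[Ag⁺]_conc = 0.00154/0.288 = 0.00535.
E = 0 − (RT/nF) ln Q = −((8.314×330)/(1×96500))(-5.231) = 0.1487 V.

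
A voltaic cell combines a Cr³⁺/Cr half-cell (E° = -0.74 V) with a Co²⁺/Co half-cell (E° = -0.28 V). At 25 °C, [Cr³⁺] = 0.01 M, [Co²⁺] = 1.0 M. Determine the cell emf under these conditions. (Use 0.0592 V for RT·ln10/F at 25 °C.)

0.499 V

The Co²⁺/Co couple has the higher reduction potential and acts as the cathode, so E°_cell = -0.28 − (-0.74) = 0.46 V.
Balancing electrons gives n = 6; the reaction quotient is Q = [Cr³⁺]^2/[Co²⁺]^3 = 1 × 10^-4.
At 25 °C, E = E° − (0.0592/n) log Q = 0.46 − (0.0592/6)(-4.000) = 0.460 + 0.039 = 0.499 V.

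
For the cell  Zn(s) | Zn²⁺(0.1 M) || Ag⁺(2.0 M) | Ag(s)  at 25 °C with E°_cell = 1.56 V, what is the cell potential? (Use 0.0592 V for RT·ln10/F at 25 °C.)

1.61 V

Balancing electrons gives n = 2; the reaction quotient is Q = [Zn²⁺]/[Ag⁺]^2 = 0.0250.
At 25 °C, E = E° − (0.0592/n) log Q = 1.56 − (0.0592/2)(-1.602) = 1.560 + 0.047 = 1.607 V.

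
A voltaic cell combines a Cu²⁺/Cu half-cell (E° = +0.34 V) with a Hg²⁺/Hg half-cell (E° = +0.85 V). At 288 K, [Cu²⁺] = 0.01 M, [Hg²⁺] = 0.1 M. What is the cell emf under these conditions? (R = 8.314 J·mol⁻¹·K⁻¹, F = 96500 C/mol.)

The Hg²⁺/Hg couple has the higher reduction potential and acts as the cathode, so E°_cell = +0.85 − (+0.34) = 0.51 V.
Balancing electrons gives n = 2; the reaction quotient is Q = [Cu²⁺]/[Hg²⁺] = 0.100.
E = E° − (RT/nF) ln Q = 0.51 − (8.314×288)/(2×96500) × (-2.303) = 0.510 + 0.029 = 0.539 V.

0.539 V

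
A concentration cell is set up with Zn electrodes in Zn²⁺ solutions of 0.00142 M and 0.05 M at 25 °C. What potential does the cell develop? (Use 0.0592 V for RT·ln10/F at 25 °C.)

0.046 V

Both half-cells are Zn²⁺/Zn, so E°_cell = 0. The concentrated side is the cathode; the cell reaction moves Zn²⁺ from high to low concentration with n = 2.
Q = [Zn²⁺]_dilute/[Zn²⁺]_conc = 0.00142/0.05 = 0.0284.
E = 0 − (0.0592/2) log Q = −(0.0592/2)(-1.547) = 0.0458 V.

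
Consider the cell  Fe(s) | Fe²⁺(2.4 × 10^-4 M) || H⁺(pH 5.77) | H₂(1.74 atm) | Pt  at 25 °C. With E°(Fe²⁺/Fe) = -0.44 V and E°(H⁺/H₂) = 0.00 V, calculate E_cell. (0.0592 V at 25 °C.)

The hydrogen couple is the cathode, so E°_cell = 0.44 V; n = 2.
[H⁺] = 10^(−5.77) = 1.7 × 10^-6 M, and Q = [Fe²⁺]·P(H₂) / [H⁺]^2 = 1.45 × 10^8.
E = E° − (0.0592/2) log Q = 0.44 − (0.0592/2)(8.161) = 0.198 V.

0.20 V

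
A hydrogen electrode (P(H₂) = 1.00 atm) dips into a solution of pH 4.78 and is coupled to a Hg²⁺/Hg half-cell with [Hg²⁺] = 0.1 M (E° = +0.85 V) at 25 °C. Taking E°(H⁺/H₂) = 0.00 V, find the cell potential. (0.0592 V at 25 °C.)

The Hg²⁺/Hg couple is the cathode, so E°_cell = 0.85 V; n = 2.
[H⁺] = 10^(−4.78) = 1.7 × 10^-5 M, and Q = [H⁺]^2 / ([Hg²⁺]·P(H₂)) = 2.75 × 10^-9.
E = E° − (0.0592/2) log Q = 0.85 − (0.0592/2)(-8.560) = 1.103 V.

1.10 V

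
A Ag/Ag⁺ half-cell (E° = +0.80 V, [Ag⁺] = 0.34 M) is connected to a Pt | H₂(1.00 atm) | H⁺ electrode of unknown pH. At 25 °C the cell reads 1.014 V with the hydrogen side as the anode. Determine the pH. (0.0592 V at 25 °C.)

pH = 4.08

E°_cell = 0.80 V and n = 2.
log Q = n(E° − E)/0.0592 = 2×(0.80 − 1.014)/0.0592 = -7.230.
With Q = [H⁺]^2 / ([Ag⁺]^2·P(H₂)), solving for [H⁺] gives log[H⁺] = -4.083, so pH = 4.08.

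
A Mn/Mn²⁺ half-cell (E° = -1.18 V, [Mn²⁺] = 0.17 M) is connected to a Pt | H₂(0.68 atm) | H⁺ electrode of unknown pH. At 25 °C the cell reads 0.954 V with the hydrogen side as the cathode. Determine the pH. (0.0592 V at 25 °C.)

E°_cell = 1.18 V and n = 2.
log Q = n(E° − E)/0.0592 = 2×(1.18 − 0.954)/0.0592 = 7.635.
With Q = [Mn²⁺]·P(H₂) / [H⁺]^2, solving for [H⁺] gives log[H⁺] = -4.286, so pH = 4.29.

pH = 4.29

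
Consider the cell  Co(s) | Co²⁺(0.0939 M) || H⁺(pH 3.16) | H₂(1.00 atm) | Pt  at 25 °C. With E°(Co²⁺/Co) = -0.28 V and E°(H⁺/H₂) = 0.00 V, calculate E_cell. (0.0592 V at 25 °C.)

The hydrogen couple is the cathode, so E°_cell = 0.28 V; n = 2.
[H⁺] = 10^(−3.16) = 6.9 × 10^-4 M, and Q = [Co²⁺]·P(H₂) / [H⁺]^2 = 1.96 × 10^5.
E = E° − (0.0592/2) log Q = 0.28 − (0.0592/2)(5.293) = 0.123 V.

0.12 V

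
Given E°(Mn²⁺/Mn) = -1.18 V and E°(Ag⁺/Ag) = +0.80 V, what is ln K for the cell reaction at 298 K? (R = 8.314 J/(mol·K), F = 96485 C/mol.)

E°_cell = +0.80 − (-1.18) = 1.98 V, with n = 2 electrons transferred.
At equilibrium E = 0, so the Nernst equation gives ln K = nFE°/RT = (2)(96485)(1.98)/((8.314)(298)) = 154.22.

ln K = 154.2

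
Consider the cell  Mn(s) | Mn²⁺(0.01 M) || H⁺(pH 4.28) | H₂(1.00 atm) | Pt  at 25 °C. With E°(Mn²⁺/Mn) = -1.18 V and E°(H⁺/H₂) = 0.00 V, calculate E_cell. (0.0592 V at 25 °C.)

0.99 V

The hydrogen couple is the cathode, so E°_cell = 1.18 V; n = 2.
[H⁺] = 10^(−4.28) = 5.2 × 10^-5 M, and Q = [Mn²⁺]·P(H₂) / [H⁺]^2 = 3.63 × 10^6.
E = E° − (0.0592/2) log Q = 1.18 − (0.0592/2)(6.560) = 0.986 V.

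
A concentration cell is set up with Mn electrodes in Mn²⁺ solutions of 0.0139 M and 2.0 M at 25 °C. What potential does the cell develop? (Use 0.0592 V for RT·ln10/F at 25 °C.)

Both half-cells are Mn²⁺/Mn, so E°_cell = 0. The concentrated side is the cathode; the cell reaction moves Mn²⁺ from high to low concentration with n = 2.
Q = [Mn²⁺]_dilute/[Mn²⁺]_conc = 0.0139/2.0 = 0.00695.
E = 0 − (0.0592/2) log Q = −(0.0592/2)(-2.158) = 0.0639 V.

0.064 V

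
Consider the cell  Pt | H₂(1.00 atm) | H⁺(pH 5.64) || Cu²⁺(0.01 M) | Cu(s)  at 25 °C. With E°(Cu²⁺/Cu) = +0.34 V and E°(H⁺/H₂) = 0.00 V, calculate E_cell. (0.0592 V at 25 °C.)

The Cu²⁺/Cu couple is the cathode, so E°_cell = 0.34 V; n = 2.
[H⁺] = 10^(−5.64) = 2.3 × 10^-6 M, and Q = [H⁺]^2 / ([Cu²⁺]·P(H₂)) = 5.25 × 10^-10.
E = E° − (0.0592/2) log Q = 0.34 − (0.0592/2)(-9.280) = 0.615 V.

0.61 V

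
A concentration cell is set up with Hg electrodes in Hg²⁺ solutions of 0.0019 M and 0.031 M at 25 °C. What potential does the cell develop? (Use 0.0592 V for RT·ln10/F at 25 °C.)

Both half-cells are Hg²⁺/Hg, so E°_cell = 0. The concentrated side is the cathode; the cell reaction moves Hg²⁺ from high to low concentration with n = 2.
Q = [Hg²⁺]_dilute/[Hg²⁺]_conc = 0.0019/0.031 = 0.0613.
E = 0 − (0.0592/2) log Q = −(0.0592/2)(-1.213) = 0.0359 V.

0.036 V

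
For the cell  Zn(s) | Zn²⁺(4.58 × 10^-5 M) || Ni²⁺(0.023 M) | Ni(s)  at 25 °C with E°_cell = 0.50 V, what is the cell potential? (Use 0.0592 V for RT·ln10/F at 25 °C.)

0.580 V

Balancing electrons gives n = 2; the reaction quotient is Q = [Zn²⁺]/[Ni²⁺] = 0.00199.
At 25 °C, E = E° − (0.0592/n) log Q = 0.50 − (0.0592/2)(-2.701) = 0.500 + 0.080 = 0.580 V.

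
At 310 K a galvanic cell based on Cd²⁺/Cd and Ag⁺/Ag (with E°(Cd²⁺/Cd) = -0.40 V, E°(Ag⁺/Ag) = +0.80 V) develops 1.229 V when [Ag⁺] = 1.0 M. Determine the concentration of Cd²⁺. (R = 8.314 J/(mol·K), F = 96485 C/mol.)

From the Nernst equation, ln Q = nF(E° − E)/RT = 2×96485×(1.20 − 1.229)/(8.314×310) = -2.171, so Q = 0.114.
With Q = [Cd²⁺]/[Ag⁺]^2 and the known concentrations, [Cd²⁺] in the numerator gives [Cd²⁺] = 0.11 M.

0.11 M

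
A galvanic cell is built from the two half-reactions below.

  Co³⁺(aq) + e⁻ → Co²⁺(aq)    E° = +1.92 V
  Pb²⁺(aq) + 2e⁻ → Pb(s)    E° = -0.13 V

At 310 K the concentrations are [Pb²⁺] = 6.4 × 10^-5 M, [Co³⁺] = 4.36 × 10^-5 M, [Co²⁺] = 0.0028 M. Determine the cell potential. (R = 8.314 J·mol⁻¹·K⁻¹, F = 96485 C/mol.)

2.07 V

The Co³⁺/Co²⁺ couple has the higher reduction potential and acts as the cathode, so E°_cell = +1.92 − (-0.13) = 2.05 V.
Balancing electrons gives n = 2; the reaction quotient is Q = [Pb²⁺]·[Co²⁺]^2/[Co³⁺]^2 = 0.264.
E = E° − (RT/nF) ln Q = 2.05 − (8.314×310)/(2×96485) × (-1.332) = 2.050 + 0.018 = 2.068 V.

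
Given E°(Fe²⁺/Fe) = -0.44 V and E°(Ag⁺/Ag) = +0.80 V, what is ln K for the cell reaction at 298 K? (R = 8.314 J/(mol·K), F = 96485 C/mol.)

ln K = 96.6

E°_cell = +0.80 − (-0.44) = 1.24 V, with n = 2 electrons transferred.
At equilibrium E = 0, so the Nernst equation gives ln K = nFE°/RT = (2)(96485)(1.24)/((8.314)(298)) = 96.58.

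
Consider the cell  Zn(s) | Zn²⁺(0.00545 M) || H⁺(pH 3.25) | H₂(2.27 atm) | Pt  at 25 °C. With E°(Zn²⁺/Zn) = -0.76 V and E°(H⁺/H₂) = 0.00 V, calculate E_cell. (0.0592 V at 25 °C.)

0.62 V

The hydrogen couple is the cathode, so E°_cell = 0.76 V; n = 2.
[H⁺] = 10^(−3.25) = 5.6 × 10^-4 M, and Q = [Zn²⁺]·P(H₂) / [H⁺]^2 = 3.91 × 10^4.
E = E° − (0.0592/2) log Q = 0.76 − (0.0592/2)(4.592) = 0.624 V.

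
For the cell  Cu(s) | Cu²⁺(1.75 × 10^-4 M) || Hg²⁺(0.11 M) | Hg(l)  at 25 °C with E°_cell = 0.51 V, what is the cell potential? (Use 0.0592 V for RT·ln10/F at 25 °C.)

Balancing electrons gives n = 2; the reaction quotient is Q = [Cu²⁺]/[Hg²⁺] = 0.00159.
At 25 °C, E = E° − (0.0592/n) log Q = 0.51 − (0.0592/2)(-2.798) = 0.510 + 0.083 = 0.593 V.

0.593 V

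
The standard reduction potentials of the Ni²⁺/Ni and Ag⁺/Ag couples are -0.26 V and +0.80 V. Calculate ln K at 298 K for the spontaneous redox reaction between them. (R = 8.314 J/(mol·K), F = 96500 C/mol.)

ln K = 82.6

E°_cell = +0.80 − (-0.26) = 1.06 V, with n = 2 electrons transferred.
At equilibrium E = 0, so the Nernst equation gives ln K = nFE°/RT = (2)(96500)(1.06)/((8.314)(298)) = 82.57.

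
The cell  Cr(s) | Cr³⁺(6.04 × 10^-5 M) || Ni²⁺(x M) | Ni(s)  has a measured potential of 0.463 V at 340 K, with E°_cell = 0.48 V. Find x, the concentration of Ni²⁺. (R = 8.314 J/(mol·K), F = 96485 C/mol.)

From the Nernst equation, ln Q = nF(E° − E)/RT = 6×96485×(0.48 − 0.463)/(8.314×340) = 3.482, so Q = 32.5.
With Q = [Cr³⁺]^2/[Ni²⁺]^3 and the known concentrations, [Ni²⁺]^3 in the denominator gives [Ni²⁺] = 4.8 × 10^-4 M.

4.8 × 10^-4 M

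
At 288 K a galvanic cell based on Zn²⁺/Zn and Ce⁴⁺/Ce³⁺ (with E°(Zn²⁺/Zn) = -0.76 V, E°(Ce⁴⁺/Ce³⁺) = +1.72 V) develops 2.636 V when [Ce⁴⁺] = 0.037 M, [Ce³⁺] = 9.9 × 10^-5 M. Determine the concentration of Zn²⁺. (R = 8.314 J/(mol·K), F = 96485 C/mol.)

From the Nernst equation, ln Q = nF(E° − E)/RT = 2×96485×(2.48 − 2.636)/(8.314×288) = -12.572, so Q = 3.47 × 10^-6.
With Q = [Zn²⁺]·[Ce³⁺]^2/[Ce⁴⁺]^2 and the known concentrations, [Zn²⁺] in the numerator gives [Zn²⁺] = 0.48 M.

0.48 M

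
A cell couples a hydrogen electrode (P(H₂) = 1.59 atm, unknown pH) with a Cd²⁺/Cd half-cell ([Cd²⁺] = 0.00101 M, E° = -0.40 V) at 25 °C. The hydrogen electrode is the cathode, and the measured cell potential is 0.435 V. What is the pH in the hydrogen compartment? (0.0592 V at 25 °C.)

pH = 0.81

E°_cell = 0.40 V and n = 2.
log Q = n(E° − E)/0.0592 = 2×(0.40 − 0.435)/0.0592 = -1.182.
With Q = [Cd²⁺]·P(H₂) / [H⁺]^2, solving for [H⁺] gives log[H⁺] = -0.806, so pH = 0.81.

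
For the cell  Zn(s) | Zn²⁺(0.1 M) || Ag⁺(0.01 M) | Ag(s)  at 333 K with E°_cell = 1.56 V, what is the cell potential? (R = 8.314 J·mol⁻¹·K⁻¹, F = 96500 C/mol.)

1.46 V

Balancing electrons gives n = 2; the reaction quotient is Q = [Zn²⁺]/[Ag⁺]^2 = 1000.
E = E° − (RT/nF) ln Q = 1.56 − (8.314×333)/(2×96500) × (6.908) = 1.560 − 0.099 = 1.461 V.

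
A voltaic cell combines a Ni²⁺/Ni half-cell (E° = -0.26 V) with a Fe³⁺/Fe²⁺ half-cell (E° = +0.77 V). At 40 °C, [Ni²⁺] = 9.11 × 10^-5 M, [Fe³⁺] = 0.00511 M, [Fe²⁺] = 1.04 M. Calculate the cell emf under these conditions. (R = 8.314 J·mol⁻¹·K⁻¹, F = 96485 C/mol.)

The Fe³⁺/Fe²⁺ couple has the higher reduction potential and acts as the cathode, so E°_cell = +0.77 − (-0.26) = 1.03 V.
Balancing electrons gives n = 2; the reaction quotient is Q = [Ni²⁺]·[Fe²⁺]^2/[Fe³⁺]^2 = 3.77.
E = E° − (RT/nF) ln Q = 1.03 − (8.314×313)/(2×96485) × (1.328) = 1.030 − 0.018 = 1.012 V.

1.01 V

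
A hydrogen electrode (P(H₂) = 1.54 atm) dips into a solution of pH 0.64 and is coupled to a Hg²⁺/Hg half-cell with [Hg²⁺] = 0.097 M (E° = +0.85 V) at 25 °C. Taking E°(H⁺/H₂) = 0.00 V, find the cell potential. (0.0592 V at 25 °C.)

0.86 V

The Hg²⁺/Hg couple is the cathode, so E°_cell = 0.85 V; n = 2.
[H⁺] = 10^(−0.64) = 0.23 M, and Q = [H⁺]^2 / ([Hg²⁺]·P(H₂)) = 0.351.
E = E° − (0.0592/2) log Q = 0.85 − (0.0592/2)(-0.454) = 0.863 V.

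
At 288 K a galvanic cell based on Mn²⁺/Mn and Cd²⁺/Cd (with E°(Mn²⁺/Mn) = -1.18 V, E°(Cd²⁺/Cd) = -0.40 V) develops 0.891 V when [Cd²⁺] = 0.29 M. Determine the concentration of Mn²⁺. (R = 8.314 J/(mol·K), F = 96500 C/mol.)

From the Nernst equation, ln Q = nF(E° − E)/RT = 2×96500×(0.78 − 0.891)/(8.314×288) = -8.947, so Q = 1.3 × 10^-4.
With Q = [Mn²⁺]/[Cd²⁺] and the known concentrations, [Mn²⁺] in the numerator gives [Mn²⁺] = 3.8 × 10^-5 M.

3.8 × 10^-5 M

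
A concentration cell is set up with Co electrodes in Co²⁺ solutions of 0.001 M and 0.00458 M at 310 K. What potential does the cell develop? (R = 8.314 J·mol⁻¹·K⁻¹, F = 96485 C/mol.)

Both half-cells are Co²⁺/Co, so E°_cell = 0. The concentrated side is the cathode; the cell reaction moves Co²⁺ from high to low concentration with n = 2.
Q = [Co²⁺]_dilute/[Co²⁺]_conc = 0.001/0.00458 = 0.218.
E = 0 − (RT/nF) ln Q = −((8.314×310)/(2×96485))(-1.522) = 0.0203 V.

0.020 V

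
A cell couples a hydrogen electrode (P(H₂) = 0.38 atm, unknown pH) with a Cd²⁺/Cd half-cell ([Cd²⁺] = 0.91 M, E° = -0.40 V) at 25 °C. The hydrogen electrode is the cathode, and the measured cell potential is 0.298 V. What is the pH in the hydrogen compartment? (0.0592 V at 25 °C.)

E°_cell = 0.40 V and n = 2.
log Q = n(E° − E)/0.0592 = 2×(0.40 − 0.298)/0.0592 = 3.446.
With Q = [Cd²⁺]·P(H₂) / [H⁺]^2, solving for [H⁺] gives log[H⁺] = -1.954, so pH = 1.95.

pH = 1.95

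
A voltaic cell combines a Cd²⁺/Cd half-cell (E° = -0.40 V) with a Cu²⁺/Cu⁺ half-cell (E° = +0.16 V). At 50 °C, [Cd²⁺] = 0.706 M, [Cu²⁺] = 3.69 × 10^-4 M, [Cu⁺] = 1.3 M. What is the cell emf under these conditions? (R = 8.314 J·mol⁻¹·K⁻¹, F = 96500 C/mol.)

The Cu²⁺/Cu⁺ couple has the higher reduction potential and acts as the cathode, so E°_cell = +0.16 − (-0.40) = 0.56 V.
Balancing electrons gives n = 2; the reaction quotient is Q = [Cd²⁺]·[Cu⁺]^2/[Cu²⁺]^2 = 8.76 × 10^6.
E = E° − (RT/nF) ln Q = 0.56 − (8.314×323)/(2×96500) × (15.986) = 0.560 − 0.222 = 0.338 V.

0.338 V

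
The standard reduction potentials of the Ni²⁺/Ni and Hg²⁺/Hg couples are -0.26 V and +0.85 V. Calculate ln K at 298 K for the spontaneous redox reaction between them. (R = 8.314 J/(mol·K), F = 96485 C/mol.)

E°_cell = +0.85 − (-0.26) = 1.11 V, with n = 2 electrons transferred.
At equilibrium E = 0, so the Nernst equation gives ln K = nFE°/RT = (2)(96485)(1.11)/((8.314)(298)) = 86.45.

ln K = 86.5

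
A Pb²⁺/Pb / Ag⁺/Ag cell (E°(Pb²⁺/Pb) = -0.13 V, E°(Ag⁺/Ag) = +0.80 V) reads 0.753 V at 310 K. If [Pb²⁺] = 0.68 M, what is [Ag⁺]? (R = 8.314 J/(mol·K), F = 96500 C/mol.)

0.0011 M

From the Nernst equation, ln Q = nF(E° − E)/RT = 2×96500×(0.93 − 0.753)/(8.314×310) = 13.254, so Q = 5.71 × 10^5.
With Q = [Pb²⁺]/[Ag⁺]^2 and the known concentrations, [Ag⁺]^2 in the denominator gives [Ag⁺] = 0.0011 M.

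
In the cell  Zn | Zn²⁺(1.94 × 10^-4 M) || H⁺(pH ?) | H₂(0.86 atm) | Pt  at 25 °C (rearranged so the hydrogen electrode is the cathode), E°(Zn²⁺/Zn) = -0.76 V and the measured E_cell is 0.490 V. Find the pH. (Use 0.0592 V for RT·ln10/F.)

pH = 6.45

E°_cell = 0.76 V and n = 2.
log Q = n(E° − E)/0.0592 = 2×(0.76 − 0.490)/0.0592 = 9.122.
With Q = [Zn²⁺]·P(H₂) / [H⁺]^2, solving for [H⁺] gives log[H⁺] = -6.450, so pH = 6.45.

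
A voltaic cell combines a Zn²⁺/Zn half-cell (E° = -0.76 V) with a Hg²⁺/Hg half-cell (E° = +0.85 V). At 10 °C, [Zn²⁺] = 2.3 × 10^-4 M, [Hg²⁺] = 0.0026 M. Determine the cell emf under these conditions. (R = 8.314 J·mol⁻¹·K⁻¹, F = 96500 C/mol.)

The Hg²⁺/Hg couple has the higher reduction potential and acts as the cathode, so E°_cell = +0.85 − (-0.76) = 1.61 V.
Balancing electrons gives n = 2; the reaction quotient is Q = [Zn²⁺]/[Hg²⁺] = 0.0885.
E = E° − (RT/nF) ln Q = 1.61 − (8.314×283)/(2×96500) × (-2.425) = 1.610 + 0.030 = 1.640 V.

1.64 V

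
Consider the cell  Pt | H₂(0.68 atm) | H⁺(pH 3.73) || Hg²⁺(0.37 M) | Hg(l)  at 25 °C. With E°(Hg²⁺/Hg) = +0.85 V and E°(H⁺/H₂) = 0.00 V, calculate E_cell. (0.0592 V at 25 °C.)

1.05 V

The Hg²⁺/Hg couple is the cathode, so E°_cell = 0.85 V; n = 2.
[H⁺] = 10^(−3.73) = 1.9 × 10^-4 M, and Q = [H⁺]^2 / ([Hg²⁺]·P(H₂)) = 1.38 × 10^-7.
E = E° − (0.0592/2) log Q = 0.85 − (0.0592/2)(-6.861) = 1.053 V.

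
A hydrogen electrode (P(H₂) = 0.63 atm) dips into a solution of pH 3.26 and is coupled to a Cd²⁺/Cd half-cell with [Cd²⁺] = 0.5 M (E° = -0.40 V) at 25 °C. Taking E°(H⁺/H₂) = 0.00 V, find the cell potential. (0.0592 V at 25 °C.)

0.22 V

The hydrogen couple is the cathode, so E°_cell = 0.40 V; n = 2.
[H⁺] = 10^(−3.26) = 5.5 × 10^-4 M, and Q = [Cd²⁺]·P(H₂) / [H⁺]^2 = 1.04 × 10^6.
E = E° − (0.0592/2) log Q = 0.40 − (0.0592/2)(6.018) = 0.222 V.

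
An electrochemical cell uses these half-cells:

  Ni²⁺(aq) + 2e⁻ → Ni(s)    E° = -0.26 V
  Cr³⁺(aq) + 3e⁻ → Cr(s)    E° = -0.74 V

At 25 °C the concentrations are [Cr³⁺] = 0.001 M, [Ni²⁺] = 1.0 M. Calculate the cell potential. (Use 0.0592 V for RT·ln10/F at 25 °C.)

0.539 V

The Ni²⁺/Ni couple has the higher reduction potential and acts as the cathode, so E°_cell = -0.26 − (-0.74) = 0.48 V.
Balancing electrons gives n = 6; the reaction quotient is Q = [Cr³⁺]^2/[Ni²⁺]^3 = 1 × 10^-6.
At 25 °C, E = E° − (0.0592/n) log Q = 0.48 − (0.0592/6)(-6.000) = 0.480 + 0.059 = 0.539 V.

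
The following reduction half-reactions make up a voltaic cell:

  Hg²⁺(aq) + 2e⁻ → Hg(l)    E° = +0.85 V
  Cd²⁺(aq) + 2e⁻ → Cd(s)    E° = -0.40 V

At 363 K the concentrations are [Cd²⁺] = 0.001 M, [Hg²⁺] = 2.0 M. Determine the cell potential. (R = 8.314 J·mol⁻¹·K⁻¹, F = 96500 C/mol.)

1.37 V

The Hg²⁺/Hg couple has the higher reduction potential and acts as the cathode, so E°_cell = +0.85 − (-0.40) = 1.25 V.
Balancing electrons gives n = 2; the reaction quotient is Q = [Cd²⁺]/[Hg²⁺] = 5 × 10^-4.
E = E° − (RT/nF) ln Q = 1.25 − (8.314×363)/(2×96500) × (-7.601) = 1.250 + 0.119 = 1.369 V.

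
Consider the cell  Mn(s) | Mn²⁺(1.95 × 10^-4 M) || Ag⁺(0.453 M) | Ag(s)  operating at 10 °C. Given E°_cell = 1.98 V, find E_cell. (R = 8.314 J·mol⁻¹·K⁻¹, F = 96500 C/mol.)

2.06 V

Balancing electrons gives n = 2; the reaction quotient is Q = [Mn²⁺]/[Ag⁺]^2 = 9.5 × 10^-4.
E = E° − (RT/nF) ln Q = 1.98 − (8.314×283)/(2×96500) × (-6.959) = 1.980 + 0.085 = 2.065 V.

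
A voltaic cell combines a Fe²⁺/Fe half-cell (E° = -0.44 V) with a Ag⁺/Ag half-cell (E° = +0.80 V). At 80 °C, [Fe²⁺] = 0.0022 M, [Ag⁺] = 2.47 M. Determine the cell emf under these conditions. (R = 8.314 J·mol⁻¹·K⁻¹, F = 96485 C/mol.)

1.36 V

The Ag⁺/Ag couple has the higher reduction potential and acts as the cathode, so E°_cell = +0.80 − (-0.44) = 1.24 V.
Balancing electrons gives n = 2; the reaction quotient is Q = [Fe²⁺]/[Ag⁺]^2 = 3.61 × 10^-4.
E = E° − (RT/nF) ln Q = 1.24 − (8.314×353)/(2×96485) × (-7.928) = 1.240 + 0.121 = 1.361 V.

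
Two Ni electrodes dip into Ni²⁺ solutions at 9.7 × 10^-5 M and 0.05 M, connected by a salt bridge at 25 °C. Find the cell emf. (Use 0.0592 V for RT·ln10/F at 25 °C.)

0.080 V

Both half-cells are Ni²⁺/Ni, so E°_cell = 0. The concentrated side is the cathode; the cell reaction moves Ni²⁺ from high to low concentration with n = 2.
Q = [Ni²⁺]_dilute/[Ni²⁺]_conc = 9.7 × 10^-5/0.05 = 0.00194.
E = 0 − (0.0592/2) log Q = −(0.0592/2)(-2.712) = 0.0803 V.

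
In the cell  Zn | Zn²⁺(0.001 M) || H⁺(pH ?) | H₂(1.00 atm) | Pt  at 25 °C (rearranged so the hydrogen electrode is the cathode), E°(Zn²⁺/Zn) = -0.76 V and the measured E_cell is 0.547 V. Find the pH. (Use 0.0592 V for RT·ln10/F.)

E°_cell = 0.76 V and n = 2.
log Q = n(E° − E)/0.0592 = 2×(0.76 − 0.547)/0.0592 = 7.196.
With Q = [Zn²⁺]·P(H₂) / [H⁺]^2, solving for [H⁺] gives log[H⁺] = -5.098, so pH = 5.10.

pH = 5.10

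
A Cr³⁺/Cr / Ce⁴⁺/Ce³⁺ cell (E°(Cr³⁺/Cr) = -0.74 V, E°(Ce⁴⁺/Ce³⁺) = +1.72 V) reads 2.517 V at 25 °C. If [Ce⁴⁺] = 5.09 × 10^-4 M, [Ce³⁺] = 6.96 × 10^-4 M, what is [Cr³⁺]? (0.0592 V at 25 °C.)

5.1 × 10^-4 M

From the Nernst equation, log Q = n(E° − E)/0.0592 = 3(2.46 − 2.517)/0.0592 = -2.889, so Q = 0.00129.
With Q = [Cr³⁺]·[Ce³⁺]^3/[Ce⁴⁺]^3 and the known concentrations, [Cr³⁺] in the numerator gives [Cr³⁺] = 5.1 × 10^-4 M.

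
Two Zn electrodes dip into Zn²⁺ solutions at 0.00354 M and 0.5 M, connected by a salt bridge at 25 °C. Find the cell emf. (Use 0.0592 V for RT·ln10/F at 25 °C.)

Both half-cells are Zn²⁺/Zn, so E°_cell = 0. The concentrated side is the cathode; the cell reaction moves Zn²⁺ from high to low concentration with n = 2.
Q = [Zn²⁺]_dilute/[Zn²⁺]_conc = 0.00354/0.5 = 0.00708.
E = 0 − (0.0592/2) log Q = −(0.0592/2)(-2.150) = 0.0636 V.

0.064 V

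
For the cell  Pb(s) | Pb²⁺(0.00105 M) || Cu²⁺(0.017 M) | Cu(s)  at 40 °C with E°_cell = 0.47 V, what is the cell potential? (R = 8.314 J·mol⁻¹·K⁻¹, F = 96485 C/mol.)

0.508 V

Balancing electrons gives n = 2; the reaction quotient is Q = [Pb²⁺]/[Cu²⁺] = 0.0618.
E = E° − (RT/nF) ln Q = 0.47 − (8.314×313)/(2×96485) × (-2.784) = 0.470 + 0.038 = 0.508 V.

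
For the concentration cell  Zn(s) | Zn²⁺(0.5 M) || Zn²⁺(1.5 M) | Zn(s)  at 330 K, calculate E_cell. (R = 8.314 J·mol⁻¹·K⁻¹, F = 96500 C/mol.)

Both half-cells are Zn²⁺/Zn, so E°_cell = 0. The concentrated side is the cathode; the cell reaction moves Zn²⁺ from high to low concentration with n = 2.
Q = [Zn²⁺]_dilute/[Zn²⁺]_conc = 0.5/1.5 = 0.333.
E = 0 − (RT/nF) ln Q = −((8.314×330)/(2×96500))(-1.099) = 0.0156 V.

0.016 V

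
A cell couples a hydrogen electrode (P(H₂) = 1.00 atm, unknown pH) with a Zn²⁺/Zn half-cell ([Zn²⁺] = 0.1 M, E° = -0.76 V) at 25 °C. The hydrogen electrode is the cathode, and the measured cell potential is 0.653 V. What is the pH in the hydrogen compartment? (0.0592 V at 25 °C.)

pH = 2.31

E°_cell = 0.76 V and n = 2.
log Q = n(E° − E)/0.0592 = 2×(0.76 − 0.653)/0.0592 = 3.615.
With Q = [Zn²⁺]·P(H₂) / [H⁺]^2, solving for [H⁺] gives log[H⁺] = -2.307, so pH = 2.31.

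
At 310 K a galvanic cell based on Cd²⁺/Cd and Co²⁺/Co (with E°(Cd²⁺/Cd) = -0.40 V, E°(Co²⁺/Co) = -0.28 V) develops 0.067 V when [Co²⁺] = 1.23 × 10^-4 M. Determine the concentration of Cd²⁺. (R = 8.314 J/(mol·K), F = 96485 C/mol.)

0.0065 M

From the Nernst equation, ln Q = nF(E° − E)/RT = 2×96485×(0.12 − 0.067)/(8.314×310) = 3.968, so Q = 52.9.
With Q = [Cd²⁺]/[Co²⁺] and the known concentrations, [Cd²⁺] in the numerator gives [Cd²⁺] = 0.0065 M.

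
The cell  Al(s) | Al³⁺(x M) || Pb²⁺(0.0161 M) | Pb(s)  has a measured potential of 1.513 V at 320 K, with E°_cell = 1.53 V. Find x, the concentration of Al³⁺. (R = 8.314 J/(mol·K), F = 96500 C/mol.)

From the Nernst equation, ln Q = nF(E° − E)/RT = 6×96500×(1.53 − 1.513)/(8.314×320) = 3.700, so Q = 40.4.
With Q = [Al³⁺]^2/[Pb²⁺]^3 and the known concentrations, [Al³⁺]^2 in the numerator gives [Al³⁺] = 0.013 M.

0.013 M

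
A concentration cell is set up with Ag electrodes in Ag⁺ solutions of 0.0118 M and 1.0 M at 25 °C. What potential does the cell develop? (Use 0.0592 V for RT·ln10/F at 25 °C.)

Both half-cells are Ag⁺/Ag, so E°_cell = 0. The concentrated side is the cathode; the cell reaction moves Ag⁺ from high to low concentration with n = 1.
Q = [Ag⁺]_dilute/[Ag⁺]_conc = 0.0118/1.0 = 0.0118.
E = 0 − (0.0592/1) log Q = −(0.0592/1)(-1.928) = 0.1141 V.

0.11 V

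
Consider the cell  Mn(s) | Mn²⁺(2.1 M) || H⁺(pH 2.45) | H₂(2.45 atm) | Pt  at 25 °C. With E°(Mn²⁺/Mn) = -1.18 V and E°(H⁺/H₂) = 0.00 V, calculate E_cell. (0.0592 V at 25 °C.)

1.01 V

The hydrogen couple is the cathode, so E°_cell = 1.18 V; n = 2.
[H⁺] = 10^(−2.45) = 0.0035 M, and Q = [Mn²⁺]·P(H₂) / [H⁺]^2 = 4.09 × 10^5.
E = E° − (0.0592/2) log Q = 1.18 − (0.0592/2)(5.611) = 1.014 V.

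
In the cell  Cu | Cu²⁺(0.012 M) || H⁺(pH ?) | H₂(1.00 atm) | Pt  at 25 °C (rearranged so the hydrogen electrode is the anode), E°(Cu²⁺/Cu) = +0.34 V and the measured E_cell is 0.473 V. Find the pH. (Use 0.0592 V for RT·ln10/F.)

pH = 3.21

E°_cell = 0.34 V and n = 2.
log Q = n(E° − E)/0.0592 = 2×(0.34 − 0.473)/0.0592 = -4.493.
With Q = [H⁺]^2 / ([Cu²⁺]·P(H₂)), solving for [H⁺] gives log[H⁺] = -3.207, so pH = 3.21.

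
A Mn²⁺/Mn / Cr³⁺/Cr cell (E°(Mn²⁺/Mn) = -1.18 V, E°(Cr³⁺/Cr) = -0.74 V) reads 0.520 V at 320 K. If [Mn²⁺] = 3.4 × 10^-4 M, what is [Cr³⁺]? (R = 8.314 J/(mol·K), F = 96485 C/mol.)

0.038 M

From the Nernst equation, ln Q = nF(E° − E)/RT = 6×96485×(0.44 − 0.520)/(8.314×320) = -17.408, so Q = 2.75 × 10^-8.
With Q = [Mn²⁺]^3/[Cr³⁺]^2 and the known concentrations, [Cr³⁺]^2 in the denominator gives [Cr³⁺] = 0.038 M.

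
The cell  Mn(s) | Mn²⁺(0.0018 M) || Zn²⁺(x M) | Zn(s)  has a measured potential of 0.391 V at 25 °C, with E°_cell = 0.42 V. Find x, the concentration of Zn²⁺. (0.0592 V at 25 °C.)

From the Nernst equation, log Q = n(E° − E)/0.0592 = 2(0.42 − 0.391)/0.0592 = 0.980, so Q = 9.54.
With Q = [Mn²⁺]/[Zn²⁺] and the known concentrations, [Zn²⁺] in the denominator gives [Zn²⁺] = 1.9 × 10^-4 M.

1.9 × 10^-4 M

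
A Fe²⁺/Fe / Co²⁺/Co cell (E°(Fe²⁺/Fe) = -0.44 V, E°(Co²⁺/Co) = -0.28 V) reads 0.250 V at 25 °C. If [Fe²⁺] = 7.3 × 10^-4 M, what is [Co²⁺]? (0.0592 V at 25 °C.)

0.8 M

From the Nernst equation, log Q = n(E° − E)/0.0592 = 2(0.16 − 0.250)/0.0592 = -3.041, so Q = 9.11 × 10^-4.
With Q = [Fe²⁺]/[Co²⁺] and the known concentrations, [Co²⁺] in the denominator gives [Co²⁺] = 0.8 M.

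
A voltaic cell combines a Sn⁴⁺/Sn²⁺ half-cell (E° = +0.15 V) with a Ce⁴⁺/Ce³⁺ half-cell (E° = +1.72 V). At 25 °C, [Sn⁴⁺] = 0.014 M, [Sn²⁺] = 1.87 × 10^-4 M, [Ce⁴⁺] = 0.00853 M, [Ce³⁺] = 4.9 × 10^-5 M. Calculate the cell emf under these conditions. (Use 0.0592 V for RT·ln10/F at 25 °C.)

1.65 V

The Ce⁴⁺/Ce³⁺ couple has the higher reduction potential and acts as the cathode, so E°_cell = +1.72 − (+0.15) = 1.57 V.
Balancing electrons gives n = 2; the reaction quotient is Q = [Sn⁴⁺]·[Ce³⁺]^2/([Sn²⁺]·[Ce⁴⁺]^2) = 0.00247.
At 25 °C, E = E° − (0.0592/n) log Q = 1.57 − (0.0592/2)(-2.607) = 1.570 + 0.077 = 1.647 V.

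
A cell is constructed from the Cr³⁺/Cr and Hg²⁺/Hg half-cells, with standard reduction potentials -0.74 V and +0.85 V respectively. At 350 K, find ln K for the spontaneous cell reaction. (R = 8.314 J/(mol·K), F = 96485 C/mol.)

E°_cell = +0.85 − (-0.74) = 1.59 V, with n = 6 electrons transferred.
At equilibrium E = 0, so the Nernst equation gives ln K = nFE°/RT = (6)(96485)(1.59)/((8.314)(350)) = 316.32.

ln K = 316.3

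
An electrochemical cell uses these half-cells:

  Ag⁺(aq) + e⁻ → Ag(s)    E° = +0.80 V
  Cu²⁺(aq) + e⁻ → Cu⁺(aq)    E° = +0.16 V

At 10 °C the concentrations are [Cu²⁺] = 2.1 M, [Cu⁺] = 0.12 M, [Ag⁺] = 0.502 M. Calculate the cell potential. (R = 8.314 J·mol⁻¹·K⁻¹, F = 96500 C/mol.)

The Ag⁺/Ag couple has the higher reduction potential and acts as the cathode, so E°_cell = +0.80 − (+0.16) = 0.64 V.
Balancing electrons gives n = 1; the reaction quotient is Q = [Cu²⁺]/([Cu⁺]·[Ag⁺]) = 34.9.
E = E° − (RT/nF) ln Q = 0.64 − (8.314×283)/(1×96500) × (3.551) = 0.640 − 0.087 = 0.553 V.

0.553 V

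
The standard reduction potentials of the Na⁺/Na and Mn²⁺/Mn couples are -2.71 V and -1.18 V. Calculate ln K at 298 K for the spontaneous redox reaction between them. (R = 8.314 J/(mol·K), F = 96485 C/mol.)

E°_cell = -1.18 − (-2.71) = 1.53 V, with n = 2 electrons transferred.
At equilibrium E = 0, so the Nernst equation gives ln K = nFE°/RT = (2)(96485)(1.53)/((8.314)(298)) = 119.17.

ln K = 119.2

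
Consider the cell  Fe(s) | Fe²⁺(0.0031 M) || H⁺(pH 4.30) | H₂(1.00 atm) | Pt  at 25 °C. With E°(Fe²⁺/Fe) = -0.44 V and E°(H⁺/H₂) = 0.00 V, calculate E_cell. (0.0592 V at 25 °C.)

0.26 V

The hydrogen couple is the cathode, so E°_cell = 0.44 V; n = 2.
[H⁺] = 10^(−4.30) = 5 × 10^-5 M, and Q = [Fe²⁺]·P(H₂) / [H⁺]^2 = 1.23 × 10^6.
E = E° − (0.0592/2) log Q = 0.44 − (0.0592/2)(6.091) = 0.260 V.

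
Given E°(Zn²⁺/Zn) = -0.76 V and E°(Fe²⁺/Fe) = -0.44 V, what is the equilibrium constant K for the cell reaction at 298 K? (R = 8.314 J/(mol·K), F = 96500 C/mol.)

6.7 × 10^10

E°_cell = -0.44 − (-0.76) = 0.32 V, with n = 2 electrons transferred.
At equilibrium E = 0, so the Nernst equation gives ln K = nFE°/RT = (2)(96500)(0.32)/((8.314)(298)) = 24.93.
K = e^24.93 = 6.7 × 10^10.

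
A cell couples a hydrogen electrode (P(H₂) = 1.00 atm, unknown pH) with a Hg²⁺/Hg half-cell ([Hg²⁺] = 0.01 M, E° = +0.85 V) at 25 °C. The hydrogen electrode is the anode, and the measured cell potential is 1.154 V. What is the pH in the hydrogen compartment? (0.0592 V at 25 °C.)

E°_cell = 0.85 V and n = 2.
log Q = n(E° − E)/0.0592 = 2×(0.85 − 1.154)/0.0592 = -10.270.
With Q = [H⁺]^2 / ([Hg²⁺]·P(H₂)), solving for [H⁺] gives log[H⁺] = -6.135, so pH = 6.14.

pH = 6.14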